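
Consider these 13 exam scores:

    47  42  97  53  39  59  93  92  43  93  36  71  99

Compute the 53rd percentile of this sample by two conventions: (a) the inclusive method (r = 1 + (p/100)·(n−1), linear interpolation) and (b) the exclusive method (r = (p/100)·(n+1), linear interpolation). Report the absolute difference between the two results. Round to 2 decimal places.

Sorted: 36, 39, 42, 43, 47, 53, 59, 71, 92, 93, 93, 97, 99.
n = 13.
(a) r = 7.36; between ranks 7 (59) and 8 (71): 63.32.
(b) r = 7.42; between ranks 7 (59) and 8 (71): 64.04.
|63.32 − 64.04| = 0.72.

0.72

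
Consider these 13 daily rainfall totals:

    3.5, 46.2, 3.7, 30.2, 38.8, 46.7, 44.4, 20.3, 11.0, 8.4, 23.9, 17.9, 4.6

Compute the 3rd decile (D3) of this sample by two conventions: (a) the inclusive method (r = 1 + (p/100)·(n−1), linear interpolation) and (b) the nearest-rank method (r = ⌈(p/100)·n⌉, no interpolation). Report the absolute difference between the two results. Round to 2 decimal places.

1.56

Sorted: 3.5, 3.7, 4.6, 8.4, 11.0, 17.9, 20.3, 23.9, 30.2, 38.8, 44.4, 46.2, 46.7.
n = 13.
(a) r = 4.6; between ranks 4 (8.4) and 5 (11.0): 9.96.
(b) the nearest-rank method: rank 4 → 8.4.
|9.96 − 8.4| = 1.56.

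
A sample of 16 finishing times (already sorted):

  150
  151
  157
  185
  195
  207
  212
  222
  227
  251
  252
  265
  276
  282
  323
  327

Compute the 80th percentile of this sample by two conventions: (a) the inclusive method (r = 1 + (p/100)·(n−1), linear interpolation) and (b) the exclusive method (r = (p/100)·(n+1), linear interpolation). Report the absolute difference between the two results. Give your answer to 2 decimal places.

3.60

n = 16.
(a) r = 13 → value at rank 13 = 276.
(b) r = 13.6; between ranks 13 (276) and 14 (282): 279.6.
|276 − 279.6| = 3.6.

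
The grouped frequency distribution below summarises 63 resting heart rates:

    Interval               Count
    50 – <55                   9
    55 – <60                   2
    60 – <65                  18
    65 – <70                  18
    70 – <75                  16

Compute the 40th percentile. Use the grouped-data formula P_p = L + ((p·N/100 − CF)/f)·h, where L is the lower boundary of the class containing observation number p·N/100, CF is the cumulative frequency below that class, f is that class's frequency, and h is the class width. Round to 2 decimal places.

N = 63; target position k = 40/100 · 63 = 25.2.
Cumulative frequencies: 9, 11, 29, 47, 63.
Observation 25.2 falls in the class 60 – <65.
L = 60, CF = 11, f = 18, h = 5.
P40 = 60 + ((25.2 − 11)/18)·5 = 60 + 3.94444 = 63.9444.

63.94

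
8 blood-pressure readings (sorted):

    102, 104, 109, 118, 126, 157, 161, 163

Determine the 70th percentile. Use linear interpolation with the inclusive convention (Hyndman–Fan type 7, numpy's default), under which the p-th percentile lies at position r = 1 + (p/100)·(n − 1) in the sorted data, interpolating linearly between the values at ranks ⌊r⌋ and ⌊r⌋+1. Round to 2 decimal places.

153.90

n = 8.
r = 1 + (70/100)·(8 − 1) = 1 + 4.9 = 5.9.
Rank 5 is 126 and rank 6 is 157.
Interpolate: 126 + 0.9·(157 − 126) = 126 + 0.9·31 = 153.9.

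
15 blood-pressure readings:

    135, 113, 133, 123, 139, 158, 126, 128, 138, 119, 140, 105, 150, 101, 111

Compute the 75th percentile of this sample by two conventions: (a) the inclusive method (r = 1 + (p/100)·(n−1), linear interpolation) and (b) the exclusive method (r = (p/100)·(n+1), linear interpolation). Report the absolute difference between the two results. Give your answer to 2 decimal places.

Sorted: 101, 105, 111, 113, 119, 123, 126, 128, 133, 135, 138, 139, 140, 150, 158.
n = 15.
(a) r = 11.5; between ranks 11 (138) and 12 (139): 138.5.
(b) r = 12 → value at rank 12 = 139.
|138.5 − 139| = 0.5.

0.50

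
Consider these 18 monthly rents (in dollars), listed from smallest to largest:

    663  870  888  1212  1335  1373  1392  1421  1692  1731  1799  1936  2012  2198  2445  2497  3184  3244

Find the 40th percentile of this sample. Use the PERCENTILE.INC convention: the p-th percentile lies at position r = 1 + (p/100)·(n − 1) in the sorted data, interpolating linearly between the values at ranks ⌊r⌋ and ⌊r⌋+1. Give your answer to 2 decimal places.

1415.20

n = 18.
r = 1 + (40/100)·(18 − 1) = 1 + 6.8 = 7.8.
Rank 7 is 1392 and rank 8 is 1421.
Interpolate: 1392 + 0.8·(1421 − 1392) = 1392 + 0.8·29 = 1415.2.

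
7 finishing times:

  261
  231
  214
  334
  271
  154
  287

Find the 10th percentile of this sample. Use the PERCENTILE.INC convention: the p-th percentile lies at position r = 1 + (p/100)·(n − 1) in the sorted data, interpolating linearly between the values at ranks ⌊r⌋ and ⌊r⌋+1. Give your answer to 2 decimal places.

Sorted: 154, 214, 231, 261, 271, 287, 334.
n = 7.
r = 1 + (10/100)·(7 − 1) = 1 + 0.6 = 1.6.
Rank 1 is 154 and rank 2 is 214.
Interpolate: 154 + 0.6·(214 − 154) = 154 + 0.6·60 = 190.

190.00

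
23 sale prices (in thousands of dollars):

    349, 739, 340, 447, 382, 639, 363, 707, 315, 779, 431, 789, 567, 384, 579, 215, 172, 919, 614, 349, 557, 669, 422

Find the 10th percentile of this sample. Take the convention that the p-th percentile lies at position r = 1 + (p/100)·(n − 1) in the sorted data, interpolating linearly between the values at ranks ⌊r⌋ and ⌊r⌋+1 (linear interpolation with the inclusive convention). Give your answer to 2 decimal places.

320.00

Sorted: 172, 215, 315, 340, 349, 349, 363, 382, 384, 422, 431, 447, 557, 567, 579, 614, 639, 669, 707, 739, 779, 789, 919.
n = 23.
r = 1 + (10/100)·(23 − 1) = 1 + 2.2 = 3.2.
Rank 3 is 315 and rank 4 is 340.
Interpolate: 315 + 0.2·(340 − 315) = 315 + 0.2·25 = 320.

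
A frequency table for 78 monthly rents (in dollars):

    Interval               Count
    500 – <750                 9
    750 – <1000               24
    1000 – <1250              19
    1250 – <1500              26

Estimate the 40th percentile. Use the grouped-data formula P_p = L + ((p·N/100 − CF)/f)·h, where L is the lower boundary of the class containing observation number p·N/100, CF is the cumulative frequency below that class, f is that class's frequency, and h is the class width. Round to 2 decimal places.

N = 78; target position k = 40/100 · 78 = 31.2.
Cumulative frequencies: 9, 33, 52, 78.
Observation 31.2 falls in the class 750 – <1000.
L = 750, CF = 9, f = 24, h = 250.
P40 = 750 + ((31.2 − 9)/24)·250 = 750 + 231.25 = 981.25.

981.25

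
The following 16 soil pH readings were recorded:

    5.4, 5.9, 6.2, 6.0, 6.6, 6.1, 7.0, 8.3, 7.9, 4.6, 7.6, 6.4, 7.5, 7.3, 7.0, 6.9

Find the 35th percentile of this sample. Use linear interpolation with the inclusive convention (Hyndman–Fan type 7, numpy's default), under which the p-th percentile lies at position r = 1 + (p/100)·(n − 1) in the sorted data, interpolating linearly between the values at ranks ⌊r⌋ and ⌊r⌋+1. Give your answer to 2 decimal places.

6.25

Sorted: 4.6, 5.4, 5.9, 6.0, 6.1, 6.2, 6.4, 6.6, 6.9, 7.0, 7.0, 7.3, 7.5, 7.6, 7.9, 8.3.
n = 16.
r = 1 + (35/100)·(16 − 1) = 1 + 5.25 = 6.25.
Rank 6 is 6.2 and rank 7 is 6.4.
Interpolate: 6.2 + 0.25·(6.4 − 6.2) = 6.2 + 0.25·0.2 = 6.25.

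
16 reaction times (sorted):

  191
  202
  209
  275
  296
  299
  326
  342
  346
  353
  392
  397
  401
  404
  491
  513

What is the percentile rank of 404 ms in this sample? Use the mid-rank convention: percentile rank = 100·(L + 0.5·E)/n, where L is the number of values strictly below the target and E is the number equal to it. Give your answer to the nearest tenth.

84.4

Count below 404: L = 13; count equal: E = 1; n = 16.
Percentile rank = 100·(13 + 0.5·1)/16 = 100·13.5/16 = 84.38.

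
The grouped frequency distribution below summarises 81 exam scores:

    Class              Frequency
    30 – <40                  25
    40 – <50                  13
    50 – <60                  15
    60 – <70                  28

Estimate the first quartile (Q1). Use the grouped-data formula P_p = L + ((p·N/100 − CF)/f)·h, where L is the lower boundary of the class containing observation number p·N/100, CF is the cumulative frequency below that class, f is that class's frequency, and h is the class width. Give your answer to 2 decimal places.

N = 81; target position k = 25/100 · 81 = 20.25.
Cumulative frequencies: 25, 38, 53, 81.
Observation 20.25 falls in the class 30 – <40.
L = 30, CF = 0, f = 25, h = 10.
P25 = 30 + ((20.25 − 0)/25)·10 = 30 + 8.1 = 38.1.

38.10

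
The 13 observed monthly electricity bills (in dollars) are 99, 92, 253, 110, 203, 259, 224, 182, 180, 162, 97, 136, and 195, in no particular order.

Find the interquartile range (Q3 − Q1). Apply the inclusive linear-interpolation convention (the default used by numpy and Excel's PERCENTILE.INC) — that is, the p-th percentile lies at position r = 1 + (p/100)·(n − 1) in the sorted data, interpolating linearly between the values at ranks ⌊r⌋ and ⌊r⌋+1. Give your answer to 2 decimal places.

Sorted: 92, 97, 99, 110, 136, 162, 180, 182, 195, 203, 224, 253, 259.
n = 13.
P25: r = 4 (integer) → 110.
P75: r = 10 (integer) → 203.
Difference: 203 − 110 = 93.

93.00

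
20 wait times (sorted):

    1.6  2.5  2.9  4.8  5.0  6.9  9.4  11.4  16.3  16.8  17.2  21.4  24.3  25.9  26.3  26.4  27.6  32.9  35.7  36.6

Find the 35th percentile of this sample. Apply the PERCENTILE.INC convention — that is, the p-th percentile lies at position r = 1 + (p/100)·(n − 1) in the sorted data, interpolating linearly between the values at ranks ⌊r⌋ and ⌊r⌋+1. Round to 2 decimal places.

10.70

n = 20.
r = 1 + (35/100)·(20 − 1) = 1 + 6.65 = 7.65.
Rank 7 is 9.4 and rank 8 is 11.4.
Interpolate: 9.4 + 0.65·(11.4 − 9.4) = 9.4 + 0.65·2 = 10.7.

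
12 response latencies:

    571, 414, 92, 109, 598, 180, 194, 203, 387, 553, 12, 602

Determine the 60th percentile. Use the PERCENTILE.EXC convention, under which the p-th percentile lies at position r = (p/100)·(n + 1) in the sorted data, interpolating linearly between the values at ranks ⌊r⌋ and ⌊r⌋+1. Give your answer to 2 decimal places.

408.60

Sorted: 12, 92, 109, 180, 194, 203, 387, 414, 553, 571, 598, 602.
n = 12.
r = (60/100)·(12 + 1) = 7.8.
Rank 7 is 387 and rank 8 is 414.
Interpolate: 387 + 0.8·(414 − 387) = 387 + 0.8·27 = 408.6.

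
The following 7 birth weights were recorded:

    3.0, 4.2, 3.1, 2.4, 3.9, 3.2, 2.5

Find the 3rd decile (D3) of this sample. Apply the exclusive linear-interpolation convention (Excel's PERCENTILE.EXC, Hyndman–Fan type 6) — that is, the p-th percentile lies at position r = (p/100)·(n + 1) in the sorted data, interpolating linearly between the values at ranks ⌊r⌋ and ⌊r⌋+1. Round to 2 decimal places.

2.70

Sorted: 2.4, 2.5, 3.0, 3.1, 3.2, 3.9, 4.2.
n = 7.
r = (30/100)·(7 + 1) = 2.4.
Rank 2 is 2.5 and rank 3 is 3.0.
Interpolate: 2.5 + 0.4·(3.0 − 2.5) = 2.5 + 0.4·0.5 = 2.7.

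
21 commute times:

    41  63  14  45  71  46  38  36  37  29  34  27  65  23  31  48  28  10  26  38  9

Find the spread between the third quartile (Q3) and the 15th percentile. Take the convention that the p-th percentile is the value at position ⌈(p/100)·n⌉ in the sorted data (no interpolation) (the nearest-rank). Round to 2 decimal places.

Sorted: 9, 10, 14, 23, 26, 27, 28, 29, 31, 34, 36, 37, 38, 38, 41, 45, 46, 48, 63, 65, 71.
n = 21.
P15: rank ⌈15/100·21⌉ = 4 → 23.
P75: rank ⌈75/100·21⌉ = 16 → 45.
Difference: 45 − 23 = 22.

22.00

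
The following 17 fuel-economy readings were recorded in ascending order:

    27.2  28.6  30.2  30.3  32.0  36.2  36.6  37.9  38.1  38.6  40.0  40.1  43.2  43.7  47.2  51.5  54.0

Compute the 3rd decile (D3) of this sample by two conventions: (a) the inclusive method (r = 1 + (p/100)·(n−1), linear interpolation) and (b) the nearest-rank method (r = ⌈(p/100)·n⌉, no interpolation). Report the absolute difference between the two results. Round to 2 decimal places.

0.84

n = 17.
(a) r = 5.8; between ranks 5 (32.0) and 6 (36.2): 35.36.
(b) the nearest-rank method: rank 6 → 36.2.
|35.36 − 36.2| = 0.84.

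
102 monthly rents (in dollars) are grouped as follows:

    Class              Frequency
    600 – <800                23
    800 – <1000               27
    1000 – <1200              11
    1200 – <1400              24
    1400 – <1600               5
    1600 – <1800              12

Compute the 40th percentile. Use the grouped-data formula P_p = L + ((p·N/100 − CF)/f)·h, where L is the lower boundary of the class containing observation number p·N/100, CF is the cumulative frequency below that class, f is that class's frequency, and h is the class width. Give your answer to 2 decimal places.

N = 102; target position k = 40/100 · 102 = 40.8.
Cumulative frequencies: 23, 50, 61, 85, 90, 102.
Observation 40.8 falls in the class 800 – <1000.
L = 800, CF = 23, f = 27, h = 200.
P40 = 800 + ((40.8 − 23)/27)·200 = 800 + 131.852 = 931.852.

931.85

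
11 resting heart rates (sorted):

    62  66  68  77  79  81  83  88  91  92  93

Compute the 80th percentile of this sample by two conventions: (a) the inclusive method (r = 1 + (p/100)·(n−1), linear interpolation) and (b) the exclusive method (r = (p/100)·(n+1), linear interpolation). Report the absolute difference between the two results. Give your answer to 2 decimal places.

n = 11.
(a) r = 9 → value at rank 9 = 91.
(b) r = 9.6; between ranks 9 (91) and 10 (92): 91.6.
|91 − 91.6| = 0.6.

0.60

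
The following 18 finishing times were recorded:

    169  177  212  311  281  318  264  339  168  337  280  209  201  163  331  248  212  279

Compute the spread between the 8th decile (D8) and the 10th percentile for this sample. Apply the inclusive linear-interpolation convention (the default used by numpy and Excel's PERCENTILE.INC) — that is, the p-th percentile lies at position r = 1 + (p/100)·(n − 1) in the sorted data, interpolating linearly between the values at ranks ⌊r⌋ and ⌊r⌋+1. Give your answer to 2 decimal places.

146.50

Sorted: 163, 168, 169, 177, 201, 209, 212, 212, 248, 264, 279, 280, 281, 311, 318, 331, 337, 339.
n = 18.
P10: r = 2.7; ranks 2–3 are 168, 169; interpolating gives 168.7.
P80: r = 14.6; ranks 14–15 are 311, 318; interpolating gives 315.2.
Difference: 315.2 − 168.7 = 146.5.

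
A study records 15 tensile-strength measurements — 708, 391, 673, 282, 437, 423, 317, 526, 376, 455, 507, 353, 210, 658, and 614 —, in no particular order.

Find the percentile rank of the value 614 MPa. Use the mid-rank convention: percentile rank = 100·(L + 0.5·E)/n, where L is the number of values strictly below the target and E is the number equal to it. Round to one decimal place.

76.7

Sorted: 210, 282, 317, 353, 376, 391, 423, 437, 455, 507, 526, 614, 658, 673, 708.
Count below 614: L = 11; count equal: E = 1; n = 15.
Percentile rank = 100·(11 + 0.5·1)/15 = 100·11.5/15 = 76.67.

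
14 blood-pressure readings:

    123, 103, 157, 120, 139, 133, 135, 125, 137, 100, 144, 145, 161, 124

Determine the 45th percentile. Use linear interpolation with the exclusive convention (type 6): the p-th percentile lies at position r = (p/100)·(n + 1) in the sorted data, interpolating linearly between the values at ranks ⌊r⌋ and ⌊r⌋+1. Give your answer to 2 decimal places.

Sorted: 100, 103, 120, 123, 124, 125, 133, 135, 137, 139, 144, 145, 157, 161.
n = 14.
r = (45/100)·(14 + 1) = 6.75.
Rank 6 is 125 and rank 7 is 133.
Interpolate: 125 + 0.75·(133 − 125) = 125 + 0.75·8 = 131.

131.00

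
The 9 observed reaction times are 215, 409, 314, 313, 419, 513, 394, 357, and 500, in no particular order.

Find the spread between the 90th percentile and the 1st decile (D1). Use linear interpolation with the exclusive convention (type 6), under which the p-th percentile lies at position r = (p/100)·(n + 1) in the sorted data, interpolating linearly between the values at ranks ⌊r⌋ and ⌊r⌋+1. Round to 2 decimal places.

Sorted: 215, 313, 314, 357, 394, 409, 419, 500, 513.
n = 9.
P10: r = 1 (integer) → 215.
P90: r = 9 (integer) → 513.
Difference: 513 − 215 = 298.

298.00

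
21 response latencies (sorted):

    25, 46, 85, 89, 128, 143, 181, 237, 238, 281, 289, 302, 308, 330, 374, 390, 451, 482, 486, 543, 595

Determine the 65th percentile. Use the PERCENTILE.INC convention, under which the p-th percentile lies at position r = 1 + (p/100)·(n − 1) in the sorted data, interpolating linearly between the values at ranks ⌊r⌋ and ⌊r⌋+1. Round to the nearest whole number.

330

n = 21.
r = 1 + (65/100)·(21 − 1) = 1 + 13 = 14.
r is an integer, so P65 is the value at rank 14: 330.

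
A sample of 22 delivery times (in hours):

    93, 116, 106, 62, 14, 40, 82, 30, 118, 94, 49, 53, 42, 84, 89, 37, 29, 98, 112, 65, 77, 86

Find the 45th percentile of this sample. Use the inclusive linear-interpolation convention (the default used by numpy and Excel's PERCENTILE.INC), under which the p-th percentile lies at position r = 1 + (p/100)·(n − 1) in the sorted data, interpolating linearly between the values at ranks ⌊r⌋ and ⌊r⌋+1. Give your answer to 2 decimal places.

70.40

Sorted: 14, 29, 30, 37, 40, 42, 49, 53, 62, 65, 77, 82, 84, 86, 89, 93, 94, 98, 106, 112, 116, 118.
n = 22.
r = 1 + (45/100)·(22 − 1) = 1 + 9.45 = 10.45.
Rank 10 is 65 and rank 11 is 77.
Interpolate: 65 + 0.45·(77 − 65) = 65 + 0.45·12 = 70.4.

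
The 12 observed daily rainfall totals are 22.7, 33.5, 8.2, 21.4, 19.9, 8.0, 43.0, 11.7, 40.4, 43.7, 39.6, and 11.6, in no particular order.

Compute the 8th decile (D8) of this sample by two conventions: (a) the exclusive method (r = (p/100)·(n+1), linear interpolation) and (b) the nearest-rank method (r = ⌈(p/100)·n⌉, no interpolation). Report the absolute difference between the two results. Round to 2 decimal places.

Sorted: 8.0, 8.2, 11.6, 11.7, 19.9, 21.4, 22.7, 33.5, 39.6, 40.4, 43.0, 43.7.
n = 12.
(a) r = 10.4; between ranks 10 (40.4) and 11 (43.0): 41.44.
(b) the nearest-rank method: rank 10 → 40.4.
|41.44 − 40.4| = 1.04.

1.04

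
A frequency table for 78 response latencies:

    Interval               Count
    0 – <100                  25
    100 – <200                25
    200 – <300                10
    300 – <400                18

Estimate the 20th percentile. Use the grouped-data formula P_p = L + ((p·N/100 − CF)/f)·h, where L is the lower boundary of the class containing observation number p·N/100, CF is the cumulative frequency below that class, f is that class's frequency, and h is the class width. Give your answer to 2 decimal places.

62.40

N = 78; target position k = 20/100 · 78 = 15.6.
Cumulative frequencies: 25, 50, 60, 78.
Observation 15.6 falls in the class 0 – <100.
L = 0, CF = 0, f = 25, h = 100.
P20 = 0 + ((15.6 − 0)/25)·100 = 0 + 62.4 = 62.4.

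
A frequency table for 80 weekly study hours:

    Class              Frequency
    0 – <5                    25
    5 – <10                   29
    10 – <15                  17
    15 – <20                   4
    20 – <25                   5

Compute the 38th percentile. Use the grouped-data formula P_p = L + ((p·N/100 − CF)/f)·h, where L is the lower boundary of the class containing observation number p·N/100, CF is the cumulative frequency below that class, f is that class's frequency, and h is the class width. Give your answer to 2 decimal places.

5.93

N = 80; target position k = 38/100 · 80 = 30.4.
Cumulative frequencies: 25, 54, 71, 75, 80.
Observation 30.4 falls in the class 5 – <10.
L = 5, CF = 25, f = 29, h = 5.
P38 = 5 + ((30.4 − 25)/29)·5 = 5 + 0.931034 = 5.93103.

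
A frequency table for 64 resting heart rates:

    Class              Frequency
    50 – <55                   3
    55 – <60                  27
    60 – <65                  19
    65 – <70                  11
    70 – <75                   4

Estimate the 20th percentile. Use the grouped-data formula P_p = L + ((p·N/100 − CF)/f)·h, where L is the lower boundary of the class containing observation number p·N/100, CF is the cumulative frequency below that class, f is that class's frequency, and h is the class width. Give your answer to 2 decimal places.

N = 64; target position k = 20/100 · 64 = 12.8.
Cumulative frequencies: 3, 30, 49, 60, 64.
Observation 12.8 falls in the class 55 – <60.
L = 55, CF = 3, f = 27, h = 5.
P20 = 55 + ((12.8 − 3)/27)·5 = 55 + 1.81481 = 56.8148.

56.81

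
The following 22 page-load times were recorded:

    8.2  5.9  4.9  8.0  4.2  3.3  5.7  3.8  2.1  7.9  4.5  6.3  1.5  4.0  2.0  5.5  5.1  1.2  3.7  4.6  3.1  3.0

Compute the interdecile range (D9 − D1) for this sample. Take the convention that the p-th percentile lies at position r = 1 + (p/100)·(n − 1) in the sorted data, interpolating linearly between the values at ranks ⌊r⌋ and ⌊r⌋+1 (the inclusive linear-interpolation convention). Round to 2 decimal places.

5.73

Sorted: 1.2, 1.5, 2.0, 2.1, 3.0, 3.1, 3.3, 3.7, 3.8, 4.0, 4.2, 4.5, 4.6, 4.9, 5.1, 5.5, 5.7, 5.9, 6.3, 7.9, 8.0, 8.2.
n = 22.
P10: r = 3.1; ranks 3–4 are 2.0, 2.1; interpolating gives 2.01.
P90: r = 19.9; ranks 19–20 are 6.3, 7.9; interpolating gives 7.74.
Difference: 7.74 − 2.01 = 5.73.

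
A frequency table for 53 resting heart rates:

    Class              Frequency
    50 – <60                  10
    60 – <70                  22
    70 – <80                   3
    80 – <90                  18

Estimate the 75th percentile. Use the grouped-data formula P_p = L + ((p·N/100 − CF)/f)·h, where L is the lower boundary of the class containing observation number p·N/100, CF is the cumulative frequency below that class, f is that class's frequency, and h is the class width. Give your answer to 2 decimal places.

82.64

N = 53; target position k = 75/100 · 53 = 39.75.
Cumulative frequencies: 10, 32, 35, 53.
Observation 39.75 falls in the class 80 – <90.
L = 80, CF = 35, f = 18, h = 10.
P75 = 80 + ((39.75 − 35)/18)·10 = 80 + 2.63889 = 82.6389.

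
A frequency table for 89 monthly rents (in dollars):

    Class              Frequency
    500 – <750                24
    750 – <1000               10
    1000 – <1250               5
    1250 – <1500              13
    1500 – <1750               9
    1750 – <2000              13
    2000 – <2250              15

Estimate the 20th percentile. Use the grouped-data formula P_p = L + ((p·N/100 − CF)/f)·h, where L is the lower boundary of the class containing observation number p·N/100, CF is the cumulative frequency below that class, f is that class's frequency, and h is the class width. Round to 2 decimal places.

685.42

N = 89; target position k = 20/100 · 89 = 17.8.
Cumulative frequencies: 24, 34, 39, 52, 61, 74, 89.
Observation 17.8 falls in the class 500 – <750.
L = 500, CF = 0, f = 24, h = 250.
P20 = 500 + ((17.8 − 0)/24)·250 = 500 + 185.417 = 685.417.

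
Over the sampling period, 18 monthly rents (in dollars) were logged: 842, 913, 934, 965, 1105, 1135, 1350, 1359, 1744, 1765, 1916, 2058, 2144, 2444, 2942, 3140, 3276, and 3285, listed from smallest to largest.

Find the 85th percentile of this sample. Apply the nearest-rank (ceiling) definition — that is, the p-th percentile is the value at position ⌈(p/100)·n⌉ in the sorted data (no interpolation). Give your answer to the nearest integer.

n = 18.
Position = ⌈85/100 · 18⌉ = ⌈15.3⌉ = 16.
The value at rank 16 is 3140.

3140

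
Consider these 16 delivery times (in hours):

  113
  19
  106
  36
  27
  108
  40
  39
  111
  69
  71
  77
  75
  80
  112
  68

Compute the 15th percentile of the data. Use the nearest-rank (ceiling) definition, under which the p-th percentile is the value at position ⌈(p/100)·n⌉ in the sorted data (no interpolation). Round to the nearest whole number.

36

Sorted: 19, 27, 36, 39, 40, 68, 69, 71, 75, 77, 80, 106, 108, 111, 112, 113.
n = 16.
Position = ⌈15/100 · 16⌉ = ⌈2.4⌉ = 3.
The value at rank 3 is 36.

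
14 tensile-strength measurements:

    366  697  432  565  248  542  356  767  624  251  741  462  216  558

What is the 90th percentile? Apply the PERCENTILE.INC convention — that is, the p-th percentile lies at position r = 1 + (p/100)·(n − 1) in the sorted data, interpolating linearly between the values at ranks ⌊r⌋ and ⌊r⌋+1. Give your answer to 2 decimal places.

Sorted: 216, 248, 251, 356, 366, 432, 462, 542, 558, 565, 624, 697, 741, 767.
n = 14.
r = 1 + (90/100)·(14 − 1) = 1 + 11.7 = 12.7.
Rank 12 is 697 and rank 13 is 741.
Interpolate: 697 + 0.7·(741 − 697) = 697 + 0.7·44 = 727.8.

727.80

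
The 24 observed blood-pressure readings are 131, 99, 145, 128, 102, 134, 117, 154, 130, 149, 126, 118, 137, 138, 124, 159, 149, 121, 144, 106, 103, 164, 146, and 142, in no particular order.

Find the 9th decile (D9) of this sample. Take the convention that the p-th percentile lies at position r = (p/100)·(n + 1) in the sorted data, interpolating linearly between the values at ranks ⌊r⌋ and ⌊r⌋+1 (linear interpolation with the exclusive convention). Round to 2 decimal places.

156.50

Sorted: 99, 102, 103, 106, 117, 118, 121, 124, 126, 128, 130, 131, 134, 137, 138, 142, 144, 145, 146, 149, 149, 154, 159, 164.
n = 24.
r = (90/100)·(24 + 1) = 22.5.
Rank 22 is 154 and rank 23 is 159.
Interpolate: 154 + 0.5·(159 − 154) = 154 + 0.5·5 = 156.5.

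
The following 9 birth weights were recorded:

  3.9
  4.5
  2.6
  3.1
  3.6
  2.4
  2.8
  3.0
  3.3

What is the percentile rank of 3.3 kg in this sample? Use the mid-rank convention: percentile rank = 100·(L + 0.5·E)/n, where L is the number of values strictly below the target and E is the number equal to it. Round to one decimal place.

61.1

Sorted: 2.4, 2.6, 2.8, 3.0, 3.1, 3.3, 3.6, 3.9, 4.5.
Count below 3.3: L = 5; count equal: E = 1; n = 9.
Percentile rank = 100·(5 + 0.5·1)/9 = 100·5.5/9 = 61.11.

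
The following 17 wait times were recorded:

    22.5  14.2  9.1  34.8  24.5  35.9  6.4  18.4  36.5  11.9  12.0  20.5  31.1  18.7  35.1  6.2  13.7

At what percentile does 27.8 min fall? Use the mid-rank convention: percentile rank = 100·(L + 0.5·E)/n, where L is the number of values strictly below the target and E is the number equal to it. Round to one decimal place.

Sorted: 6.2, 6.4, 9.1, 11.9, 12.0, 13.7, 14.2, 18.4, 18.7, 20.5, 22.5, 24.5, 31.1, 34.8, 35.1, 35.9, 36.5.
Count below 27.8: L = 12; count equal: E = 0; n = 17.
Percentile rank = 100·(12 + 0.5·0)/17 = 100·12/17 = 70.59.

70.6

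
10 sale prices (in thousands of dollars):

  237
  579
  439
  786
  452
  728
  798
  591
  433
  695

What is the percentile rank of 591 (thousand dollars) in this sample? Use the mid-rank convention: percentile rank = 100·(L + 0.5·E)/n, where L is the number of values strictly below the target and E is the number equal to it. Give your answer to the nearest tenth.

Sorted: 237, 433, 439, 452, 579, 591, 695, 728, 786, 798.
Count below 591: L = 5; count equal: E = 1; n = 10.
Percentile rank = 100·(5 + 0.5·1)/10 = 100·5.5/10 = 55.

55.0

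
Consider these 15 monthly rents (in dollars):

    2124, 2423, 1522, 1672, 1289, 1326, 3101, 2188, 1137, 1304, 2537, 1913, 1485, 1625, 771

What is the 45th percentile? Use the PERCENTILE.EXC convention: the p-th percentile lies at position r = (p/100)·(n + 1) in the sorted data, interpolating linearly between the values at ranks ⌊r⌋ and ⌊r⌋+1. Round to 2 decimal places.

Sorted: 771, 1137, 1289, 1304, 1326, 1485, 1522, 1625, 1672, 1913, 2124, 2188, 2423, 2537, 3101.
n = 15.
r = (45/100)·(15 + 1) = 7.2.
Rank 7 is 1522 and rank 8 is 1625.
Interpolate: 1522 + 0.2·(1625 − 1522) = 1522 + 0.2·103 = 1542.6.

1542.60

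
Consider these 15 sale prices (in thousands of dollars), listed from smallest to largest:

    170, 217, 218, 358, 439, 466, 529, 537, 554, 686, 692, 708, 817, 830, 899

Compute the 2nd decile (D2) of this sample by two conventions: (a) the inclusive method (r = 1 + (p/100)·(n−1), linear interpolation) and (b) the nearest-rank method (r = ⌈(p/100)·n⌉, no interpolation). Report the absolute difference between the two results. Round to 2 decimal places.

n = 15.
(a) r = 3.8; between ranks 3 (218) and 4 (358): 330.
(b) the nearest-rank method: rank 3 → 218.
|330 − 218| = 112.

112.00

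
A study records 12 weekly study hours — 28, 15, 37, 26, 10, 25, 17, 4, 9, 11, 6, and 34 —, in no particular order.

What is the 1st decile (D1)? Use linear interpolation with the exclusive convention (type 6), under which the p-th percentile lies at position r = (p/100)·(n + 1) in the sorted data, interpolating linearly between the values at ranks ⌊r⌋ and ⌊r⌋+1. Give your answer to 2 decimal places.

Sorted: 4, 6, 9, 10, 11, 15, 17, 25, 26, 28, 34, 37.
n = 12.
r = (10/100)·(12 + 1) = 1.3.
Rank 1 is 4 and rank 2 is 6.
Interpolate: 4 + 0.3·(6 − 4) = 4 + 0.3·2 = 4.6.

4.60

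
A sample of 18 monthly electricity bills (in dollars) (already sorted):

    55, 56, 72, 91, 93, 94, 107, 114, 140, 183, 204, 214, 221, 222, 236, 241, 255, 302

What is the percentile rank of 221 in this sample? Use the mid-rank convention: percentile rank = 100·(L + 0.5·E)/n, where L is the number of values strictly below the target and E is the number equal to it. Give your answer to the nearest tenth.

Count below 221: L = 12; count equal: E = 1; n = 18.
Percentile rank = 100·(12 + 0.5·1)/18 = 100·12.5/18 = 69.44.

69.4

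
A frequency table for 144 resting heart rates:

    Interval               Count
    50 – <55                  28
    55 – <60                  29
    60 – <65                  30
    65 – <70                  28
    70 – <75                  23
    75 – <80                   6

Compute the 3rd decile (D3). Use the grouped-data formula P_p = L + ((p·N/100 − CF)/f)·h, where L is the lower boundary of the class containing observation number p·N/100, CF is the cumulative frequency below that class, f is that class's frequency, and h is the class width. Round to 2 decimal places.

N = 144; target position k = 30/100 · 144 = 43.2.
Cumulative frequencies: 28, 57, 87, 115, 138, 144.
Observation 43.2 falls in the class 55 – <60.
L = 55, CF = 28, f = 29, h = 5.
P30 = 55 + ((43.2 − 28)/29)·5 = 55 + 2.62069 = 57.6207.

57.62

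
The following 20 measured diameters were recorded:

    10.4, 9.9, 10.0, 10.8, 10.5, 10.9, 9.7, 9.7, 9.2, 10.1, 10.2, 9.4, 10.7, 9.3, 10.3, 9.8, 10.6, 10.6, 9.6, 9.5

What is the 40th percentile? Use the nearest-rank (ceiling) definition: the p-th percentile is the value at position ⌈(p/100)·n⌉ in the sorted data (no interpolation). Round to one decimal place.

9.8

Sorted: 9.2, 9.3, 9.4, 9.5, 9.6, 9.7, 9.7, 9.8, 9.9, 10.0, 10.1, 10.2, 10.3, 10.4, 10.5, 10.6, 10.6, 10.7, 10.8, 10.9.
n = 20.
Position = ⌈40/100 · 20⌉ = ⌈8⌉ = 8.
The value at rank 8 is 9.8.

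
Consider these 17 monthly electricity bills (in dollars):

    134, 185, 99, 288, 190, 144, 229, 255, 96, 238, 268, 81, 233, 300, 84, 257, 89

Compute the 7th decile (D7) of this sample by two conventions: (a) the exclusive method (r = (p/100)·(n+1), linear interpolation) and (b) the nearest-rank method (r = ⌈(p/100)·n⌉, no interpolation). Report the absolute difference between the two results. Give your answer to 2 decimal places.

Sorted: 81, 84, 89, 96, 99, 134, 144, 185, 190, 229, 233, 238, 255, 257, 268, 288, 300.
n = 17.
(a) r = 12.6; between ranks 12 (238) and 13 (255): 248.2.
(b) the nearest-rank method: rank 12 → 238.
|248.2 − 238| = 10.2.

10.20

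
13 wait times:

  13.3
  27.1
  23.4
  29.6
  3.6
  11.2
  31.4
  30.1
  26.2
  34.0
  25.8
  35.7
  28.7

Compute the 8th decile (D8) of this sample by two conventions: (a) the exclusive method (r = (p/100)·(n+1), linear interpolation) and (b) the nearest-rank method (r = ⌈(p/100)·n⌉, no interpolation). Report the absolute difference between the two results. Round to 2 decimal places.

0.52

Sorted: 3.6, 11.2, 13.3, 23.4, 25.8, 26.2, 27.1, 28.7, 29.6, 30.1, 31.4, 34.0, 35.7.
n = 13.
(a) r = 11.2; between ranks 11 (31.4) and 12 (34.0): 31.92.
(b) the nearest-rank method: rank 11 → 31.4.
|31.92 − 31.4| = 0.52.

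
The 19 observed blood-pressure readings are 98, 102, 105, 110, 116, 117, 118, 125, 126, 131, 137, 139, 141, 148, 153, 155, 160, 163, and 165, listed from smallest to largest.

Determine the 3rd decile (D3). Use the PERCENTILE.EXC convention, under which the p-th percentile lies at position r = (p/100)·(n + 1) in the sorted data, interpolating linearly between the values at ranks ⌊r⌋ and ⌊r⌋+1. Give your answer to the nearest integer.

n = 19.
r = (30/100)·(19 + 1) = 6.
r is an integer, so P30 is the value at rank 6: 117.

117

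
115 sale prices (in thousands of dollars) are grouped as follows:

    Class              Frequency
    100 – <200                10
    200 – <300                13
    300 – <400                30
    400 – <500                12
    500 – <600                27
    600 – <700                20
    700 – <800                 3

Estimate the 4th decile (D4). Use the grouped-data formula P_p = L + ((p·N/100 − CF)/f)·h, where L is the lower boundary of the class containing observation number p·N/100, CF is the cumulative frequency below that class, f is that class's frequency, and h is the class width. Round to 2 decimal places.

376.67

N = 115; target position k = 40/100 · 115 = 46.
Cumulative frequencies: 10, 23, 53, 65, 92, 112, 115.
Observation 46 falls in the class 300 – <400.
L = 300, CF = 23, f = 30, h = 100.
P40 = 300 + ((46 − 23)/30)·100 = 300 + 76.6667 = 376.667.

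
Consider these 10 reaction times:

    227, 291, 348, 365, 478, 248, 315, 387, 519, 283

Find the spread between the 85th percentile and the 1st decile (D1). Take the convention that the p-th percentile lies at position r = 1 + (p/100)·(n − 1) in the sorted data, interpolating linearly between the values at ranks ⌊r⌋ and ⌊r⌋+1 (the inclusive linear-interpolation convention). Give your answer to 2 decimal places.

Sorted: 227, 248, 283, 291, 315, 348, 365, 387, 478, 519.
n = 10.
P10: r = 1.9; ranks 1–2 are 227, 248; interpolating gives 245.9.
P85: r = 8.65; ranks 8–9 are 387, 478; interpolating gives 446.15.
Difference: 446.15 − 245.9 = 200.25.

200.25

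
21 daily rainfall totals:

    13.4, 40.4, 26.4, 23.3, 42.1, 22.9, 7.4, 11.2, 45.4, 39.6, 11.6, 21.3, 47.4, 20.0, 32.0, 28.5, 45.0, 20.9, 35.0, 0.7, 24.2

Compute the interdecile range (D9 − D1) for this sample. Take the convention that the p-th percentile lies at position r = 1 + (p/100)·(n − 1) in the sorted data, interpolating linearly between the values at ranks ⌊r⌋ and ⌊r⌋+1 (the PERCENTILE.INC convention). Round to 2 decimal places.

Sorted: 0.7, 7.4, 11.2, 11.6, 13.4, 20.0, 20.9, 21.3, 22.9, 23.3, 24.2, 26.4, 28.5, 32.0, 35.0, 39.6, 40.4, 42.1, 45.0, 45.4, 47.4.
n = 21.
P10: r = 3 (integer) → 11.2.
P90: r = 19 (integer) → 45.
Difference: 45 − 11.2 = 33.8.

33.80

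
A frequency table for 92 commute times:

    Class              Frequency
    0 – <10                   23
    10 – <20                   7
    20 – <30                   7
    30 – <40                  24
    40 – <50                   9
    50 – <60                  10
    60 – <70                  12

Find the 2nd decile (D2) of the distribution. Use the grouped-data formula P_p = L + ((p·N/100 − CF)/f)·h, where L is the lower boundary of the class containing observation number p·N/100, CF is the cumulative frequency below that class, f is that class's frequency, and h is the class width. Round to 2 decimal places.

8.00

N = 92; target position k = 20/100 · 92 = 18.4.
Cumulative frequencies: 23, 30, 37, 61, 70, 80, 92.
Observation 18.4 falls in the class 0 – <10.
L = 0, CF = 0, f = 23, h = 10.
P20 = 0 + ((18.4 − 0)/23)·10 = 0 + 8 = 8.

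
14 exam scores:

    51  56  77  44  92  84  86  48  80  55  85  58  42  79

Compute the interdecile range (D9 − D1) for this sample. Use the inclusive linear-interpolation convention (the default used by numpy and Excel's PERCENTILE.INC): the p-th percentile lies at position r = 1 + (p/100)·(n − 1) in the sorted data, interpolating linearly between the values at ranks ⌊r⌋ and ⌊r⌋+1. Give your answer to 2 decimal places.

40.50

Sorted: 42, 44, 48, 51, 55, 56, 58, 77, 79, 80, 84, 85, 86, 92.
n = 14.
P10: r = 2.3; ranks 2–3 are 44, 48; interpolating gives 45.2.
P90: r = 12.7; ranks 12–13 are 85, 86; interpolating gives 85.7.
Difference: 85.7 − 45.2 = 40.5.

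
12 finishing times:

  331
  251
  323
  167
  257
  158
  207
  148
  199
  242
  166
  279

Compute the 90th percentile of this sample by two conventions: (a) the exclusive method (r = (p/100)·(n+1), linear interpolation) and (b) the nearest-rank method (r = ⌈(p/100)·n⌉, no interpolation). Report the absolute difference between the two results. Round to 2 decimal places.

5.60

Sorted: 148, 158, 166, 167, 199, 207, 242, 251, 257, 279, 323, 331.
n = 12.
(a) r = 11.7; between ranks 11 (323) and 12 (331): 328.6.
(b) the nearest-rank method: rank 11 → 323.
|328.6 − 323| = 5.6.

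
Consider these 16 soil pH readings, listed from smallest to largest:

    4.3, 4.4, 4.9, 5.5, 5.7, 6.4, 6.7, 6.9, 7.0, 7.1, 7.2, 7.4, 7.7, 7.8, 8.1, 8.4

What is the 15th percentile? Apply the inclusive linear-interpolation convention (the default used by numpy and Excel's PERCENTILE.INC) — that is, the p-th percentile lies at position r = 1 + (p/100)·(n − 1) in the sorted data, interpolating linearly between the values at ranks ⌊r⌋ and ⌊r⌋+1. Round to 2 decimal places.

n = 16.
r = 1 + (15/100)·(16 − 1) = 1 + 2.25 = 3.25.
Rank 3 is 4.9 and rank 4 is 5.5.
Interpolate: 4.9 + 0.25·(5.5 − 4.9) = 4.9 + 0.25·0.6 = 5.05.

5.05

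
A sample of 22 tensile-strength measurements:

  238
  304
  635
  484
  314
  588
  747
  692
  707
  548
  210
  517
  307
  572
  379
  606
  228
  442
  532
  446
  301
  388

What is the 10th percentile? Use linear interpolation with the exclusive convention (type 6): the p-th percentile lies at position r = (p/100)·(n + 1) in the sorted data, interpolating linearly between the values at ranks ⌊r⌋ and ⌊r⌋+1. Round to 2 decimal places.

231.00

Sorted: 210, 228, 238, 301, 304, 307, 314, 379, 388, 442, 446, 484, 517, 532, 548, 572, 588, 606, 635, 692, 707, 747.
n = 22.
r = (10/100)·(22 + 1) = 2.3.
Rank 2 is 228 and rank 3 is 238.
Interpolate: 228 + 0.3·(238 − 228) = 228 + 0.3·10 = 231.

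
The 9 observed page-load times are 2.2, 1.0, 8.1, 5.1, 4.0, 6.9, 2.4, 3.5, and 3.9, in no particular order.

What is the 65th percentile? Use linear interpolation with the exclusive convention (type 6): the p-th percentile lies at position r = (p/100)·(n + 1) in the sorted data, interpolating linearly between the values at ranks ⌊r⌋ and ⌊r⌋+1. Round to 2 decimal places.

4.55

Sorted: 1.0, 2.2, 2.4, 3.5, 3.9, 4.0, 5.1, 6.9, 8.1.
n = 9.
r = (65/100)·(9 + 1) = 6.5.
Rank 6 is 4.0 and rank 7 is 5.1.
Interpolate: 4.0 + 0.5·(5.1 − 4.0) = 4.0 + 0.5·1.1 = 4.55.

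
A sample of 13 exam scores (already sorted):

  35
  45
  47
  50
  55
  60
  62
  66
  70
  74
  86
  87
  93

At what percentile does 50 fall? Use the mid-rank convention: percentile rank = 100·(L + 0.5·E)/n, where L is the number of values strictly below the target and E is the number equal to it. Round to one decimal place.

Count below 50: L = 3; count equal: E = 1; n = 13.
Percentile rank = 100·(3 + 0.5·1)/13 = 100·3.5/13 = 26.92.

26.9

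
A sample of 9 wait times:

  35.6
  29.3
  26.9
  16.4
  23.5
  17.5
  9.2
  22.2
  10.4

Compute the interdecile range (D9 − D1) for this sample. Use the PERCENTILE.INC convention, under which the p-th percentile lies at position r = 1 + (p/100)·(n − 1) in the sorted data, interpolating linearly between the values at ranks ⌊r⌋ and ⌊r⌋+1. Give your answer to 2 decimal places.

Sorted: 9.2, 10.4, 16.4, 17.5, 22.2, 23.5, 26.9, 29.3, 35.6.
n = 9.
P10: r = 1.8; ranks 1–2 are 9.2, 10.4; interpolating gives 10.16.
P90: r = 8.2; ranks 8–9 are 29.3, 35.6; interpolating gives 30.56.
Difference: 30.56 − 10.16 = 20.4.

20.40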